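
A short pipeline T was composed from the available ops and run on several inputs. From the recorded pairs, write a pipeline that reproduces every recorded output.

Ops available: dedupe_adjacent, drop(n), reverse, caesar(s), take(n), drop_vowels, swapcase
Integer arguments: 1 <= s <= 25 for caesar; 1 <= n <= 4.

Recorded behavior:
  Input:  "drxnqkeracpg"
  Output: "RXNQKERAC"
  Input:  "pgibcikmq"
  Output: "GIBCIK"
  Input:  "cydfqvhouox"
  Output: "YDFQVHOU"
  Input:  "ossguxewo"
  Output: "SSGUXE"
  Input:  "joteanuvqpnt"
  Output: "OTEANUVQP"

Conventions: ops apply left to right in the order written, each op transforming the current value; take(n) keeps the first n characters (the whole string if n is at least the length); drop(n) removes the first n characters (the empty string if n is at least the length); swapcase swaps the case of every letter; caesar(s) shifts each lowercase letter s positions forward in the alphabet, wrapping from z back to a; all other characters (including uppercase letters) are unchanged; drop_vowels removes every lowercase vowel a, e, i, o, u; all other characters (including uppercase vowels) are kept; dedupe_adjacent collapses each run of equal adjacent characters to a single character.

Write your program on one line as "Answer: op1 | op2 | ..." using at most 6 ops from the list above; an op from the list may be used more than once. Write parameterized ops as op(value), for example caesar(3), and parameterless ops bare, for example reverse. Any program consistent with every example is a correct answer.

reverse | drop(1) | swapcase | drop(1) | reverse | drop(1)

Check, running the answer program on each example:
  "drxnqkeracpg" -> "gpcarekqnxrd" -> "pcarekqnxrd" -> "PCAREKQNXRD" -> "CAREKQNXRD" -> "DRXNQKERAC" -> "RXNQKERAC"
  "pgibcikmq" -> "qmkicbigp" -> "mkicbigp" -> "MKICBIGP" -> "KICBIGP" -> "PGIBCIK" -> "GIBCIK"
  "cydfqvhouox" -> "xouohvqfdyc" -> "ouohvqfdyc" -> "OUOHVQFDYC" -> "UOHVQFDYC" -> "CYDFQVHOU" -> "YDFQVHOU"
  "ossguxewo" -> "owexugsso" -> "wexugsso" -> "WEXUGSSO" -> "EXUGSSO" -> "OSSGUXE" -> "SSGUXE"
  "joteanuvqpnt" -> "tnpqvunaetoj" -> "npqvunaetoj" -> "NPQVUNAETOJ" -> "PQVUNAETOJ" -> "JOTEANUVQP" -> "OTEANUVQP"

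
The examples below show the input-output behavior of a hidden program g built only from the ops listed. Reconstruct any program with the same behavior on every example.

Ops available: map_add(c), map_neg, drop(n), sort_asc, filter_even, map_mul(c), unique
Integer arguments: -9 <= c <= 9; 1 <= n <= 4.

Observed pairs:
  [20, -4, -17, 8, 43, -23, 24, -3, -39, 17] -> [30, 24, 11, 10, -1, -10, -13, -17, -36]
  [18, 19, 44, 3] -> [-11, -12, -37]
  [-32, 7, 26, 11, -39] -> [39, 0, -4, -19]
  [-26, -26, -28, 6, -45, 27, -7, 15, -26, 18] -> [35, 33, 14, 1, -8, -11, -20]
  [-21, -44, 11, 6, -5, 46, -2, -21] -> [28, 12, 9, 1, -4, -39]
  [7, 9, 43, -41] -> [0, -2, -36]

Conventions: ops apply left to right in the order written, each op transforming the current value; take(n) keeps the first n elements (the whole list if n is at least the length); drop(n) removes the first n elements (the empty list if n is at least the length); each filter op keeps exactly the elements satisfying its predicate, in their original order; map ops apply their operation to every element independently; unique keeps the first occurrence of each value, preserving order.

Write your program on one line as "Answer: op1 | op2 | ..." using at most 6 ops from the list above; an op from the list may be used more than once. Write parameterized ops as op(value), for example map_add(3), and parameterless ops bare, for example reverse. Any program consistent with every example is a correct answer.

map_add(-4) | sort_asc | unique | map_neg | map_add(3) | drop(1)

Check, running the answer program on each example:
  [20, -4, -17, 8, 43, -23, 24, -3, -39, 17] -> [16, -8, -21, 4, 39, -27, 20, -7, -43, 13] -> [-43, -27, -21, -8, -7, 4, 13, 16, 20, 39] -> [-43, -27, -21, -8, -7, 4, 13, 16, 20, 39] -> [43, 27, 21, 8, 7, -4, -13, -16, -20, -39] -> [46, 30, 24, 11, 10, -1, -10, -13, -17, -36] -> [30, 24, 11, 10, -1, -10, -13, -17, -36]
  [18, 19, 44, 3] -> [14, 15, 40, -1] -> [-1, 14, 15, 40] -> [-1, 14, 15, 40] -> [1, -14, -15, -40] -> [4, -11, -12, -37] -> [-11, -12, -37]
  [-32, 7, 26, 11, -39] -> [-36, 3, 22, 7, -43] -> [-43, -36, 3, 7, 22] -> [-43, -36, 3, 7, 22] -> [43, 36, -3, -7, -22] -> [46, 39, 0, -4, -19] -> [39, 0, -4, -19]
  [-26, -26, -28, 6, -45, 27, -7, 15, -26, 18] -> [-30, -30, -32, 2, -49, 23, -11, 11, -30, 14] -> [-49, -32, -30, -30, -30, -11, 2, 11, 14, 23] -> [-49, -32, -30, -11, 2, 11, 14, 23] -> [49, 32, 30, 11, -2, -11, -14, -23] -> [52, 35, 33, 14, 1, -8, -11, -20] -> [35, 33, 14, 1, -8, -11, -20]
  [-21, -44, 11, 6, -5, 46, -2, -21] -> [-25, -48, 7, 2, -9, 42, -6, -25] -> [-48, -25, -25, -9, -6, 2, 7, 42] -> [-48, -25, -9, -6, 2, 7, 42] -> [48, 25, 9, 6, -2, -7, -42] -> [51, 28, 12, 9, 1, -4, -39] -> [28, 12, 9, 1, -4, -39]
  [7, 9, 43, -41] -> [3, 5, 39, -45] -> [-45, 3, 5, 39] -> [-45, 3, 5, 39] -> [45, -3, -5, -39] -> [48, 0, -2, -36] -> [0, -2, -36]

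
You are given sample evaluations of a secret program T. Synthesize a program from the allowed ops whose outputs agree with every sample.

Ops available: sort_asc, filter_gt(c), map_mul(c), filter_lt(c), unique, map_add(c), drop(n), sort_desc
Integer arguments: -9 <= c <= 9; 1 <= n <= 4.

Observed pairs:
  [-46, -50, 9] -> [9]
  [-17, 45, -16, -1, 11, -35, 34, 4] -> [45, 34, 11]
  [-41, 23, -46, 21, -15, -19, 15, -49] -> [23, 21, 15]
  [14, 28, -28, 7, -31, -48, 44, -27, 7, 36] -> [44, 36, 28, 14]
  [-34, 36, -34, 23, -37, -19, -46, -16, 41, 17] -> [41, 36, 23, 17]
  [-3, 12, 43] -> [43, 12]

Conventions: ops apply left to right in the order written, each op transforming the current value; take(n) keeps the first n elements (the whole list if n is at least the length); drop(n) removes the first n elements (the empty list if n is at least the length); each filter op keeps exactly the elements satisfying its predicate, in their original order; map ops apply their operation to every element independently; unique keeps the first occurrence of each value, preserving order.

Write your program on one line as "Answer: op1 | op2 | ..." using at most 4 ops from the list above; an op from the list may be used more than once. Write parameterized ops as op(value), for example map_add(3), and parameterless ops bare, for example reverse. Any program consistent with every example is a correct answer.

sort_asc | unique | filter_gt(7) | sort_desc

Check, running the answer program on each example:
  [-46, -50, 9] -> [-50, -46, 9] -> [-50, -46, 9] -> [9] -> [9]
  [-17, 45, -16, -1, 11, -35, 34, 4] -> [-35, -17, -16, -1, 4, 11, 34, 45] -> [-35, -17, -16, -1, 4, 11, 34, 45] -> [11, 34, 45] -> [45, 34, 11]
  [-41, 23, -46, 21, -15, -19, 15, -49] -> [-49, -46, -41, -19, -15, 15, 21, 23] -> [-49, -46, -41, -19, -15, 15, 21, 23] -> [15, 21, 23] -> [23, 21, 15]
  [14, 28, -28, 7, -31, -48, 44, -27, 7, 36] -> [-48, -31, -28, -27, 7, 7, 14, 28, 36, 44] -> [-48, -31, -28, -27, 7, 14, 28, 36, 44] -> [14, 28, 36, 44] -> [44, 36, 28, 14]
  [-34, 36, -34, 23, -37, -19, -46, -16, 41, 17] -> [-46, -37, -34, -34, -19, -16, 17, 23, 36, 41] -> [-46, -37, -34, -19, -16, 17, 23, 36, 41] -> [17, 23, 36, 41] -> [41, 36, 23, 17]
  [-3, 12, 43] -> [-3, 12, 43] -> [-3, 12, 43] -> [12, 43] -> [43, 12]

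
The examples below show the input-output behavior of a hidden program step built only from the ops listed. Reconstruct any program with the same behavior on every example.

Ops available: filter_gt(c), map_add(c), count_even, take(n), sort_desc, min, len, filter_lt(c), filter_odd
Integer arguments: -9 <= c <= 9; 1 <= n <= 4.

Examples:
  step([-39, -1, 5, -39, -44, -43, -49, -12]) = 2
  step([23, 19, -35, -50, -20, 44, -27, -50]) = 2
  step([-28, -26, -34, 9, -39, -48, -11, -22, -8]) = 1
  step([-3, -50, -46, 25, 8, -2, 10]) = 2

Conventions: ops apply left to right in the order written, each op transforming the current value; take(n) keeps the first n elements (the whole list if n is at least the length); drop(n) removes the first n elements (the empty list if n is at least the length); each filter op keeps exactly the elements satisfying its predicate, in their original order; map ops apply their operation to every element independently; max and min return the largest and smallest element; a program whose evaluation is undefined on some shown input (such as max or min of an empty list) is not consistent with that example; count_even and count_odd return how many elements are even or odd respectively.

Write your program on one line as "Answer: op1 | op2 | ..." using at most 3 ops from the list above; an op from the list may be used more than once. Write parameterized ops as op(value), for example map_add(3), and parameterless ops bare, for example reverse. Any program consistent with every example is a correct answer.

map_add(3) | filter_gt(-3) | count_even

Check, running the answer program on each example:
  [-39, -1, 5, -39, -44, -43, -49, -12] -> [-36, 2, 8, -36, -41, -40, -46, -9] -> [2, 8] -> 2
  [23, 19, -35, -50, -20, 44, -27, -50] -> [26, 22, -32, -47, -17, 47, -24, -47] -> [26, 22, 47] -> 2
  [-28, -26, -34, 9, -39, -48, -11, -22, -8] -> [-25, -23, -31, 12, -36, -45, -8, -19, -5] -> [12] -> 1
  [-3, -50, -46, 25, 8, -2, 10] -> [0, -47, -43, 28, 11, 1, 13] -> [0, 28, 11, 1, 13] -> 2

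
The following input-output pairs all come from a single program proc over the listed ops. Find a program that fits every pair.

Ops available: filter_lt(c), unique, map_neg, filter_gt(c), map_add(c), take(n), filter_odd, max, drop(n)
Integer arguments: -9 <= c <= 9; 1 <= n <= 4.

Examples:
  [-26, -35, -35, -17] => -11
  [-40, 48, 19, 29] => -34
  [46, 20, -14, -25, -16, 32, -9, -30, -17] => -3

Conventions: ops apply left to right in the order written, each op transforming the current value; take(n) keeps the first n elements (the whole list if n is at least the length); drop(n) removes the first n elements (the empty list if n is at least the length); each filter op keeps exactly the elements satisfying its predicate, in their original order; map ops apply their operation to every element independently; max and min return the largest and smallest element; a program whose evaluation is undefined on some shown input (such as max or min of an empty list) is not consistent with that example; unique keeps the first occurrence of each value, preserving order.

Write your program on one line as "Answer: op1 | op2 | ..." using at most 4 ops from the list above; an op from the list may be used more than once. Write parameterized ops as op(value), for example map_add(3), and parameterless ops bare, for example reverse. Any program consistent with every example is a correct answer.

unique | filter_lt(4) | map_add(6) | max

Check, running the answer program on each example:
  [-26, -35, -35, -17] -> [-26, -35, -17] -> [-26, -35, -17] -> [-20, -29, -11] -> -11
  [-40, 48, 19, 29] -> [-40, 48, 19, 29] -> [-40] -> [-34] -> -34
  [46, 20, -14, -25, -16, 32, -9, -30, -17] -> [46, 20, -14, -25, -16, 32, -9, -30, -17] -> [-14, -25, -16, -9, -30, -17] -> [-8, -19, -10, -3, -24, -11] -> -3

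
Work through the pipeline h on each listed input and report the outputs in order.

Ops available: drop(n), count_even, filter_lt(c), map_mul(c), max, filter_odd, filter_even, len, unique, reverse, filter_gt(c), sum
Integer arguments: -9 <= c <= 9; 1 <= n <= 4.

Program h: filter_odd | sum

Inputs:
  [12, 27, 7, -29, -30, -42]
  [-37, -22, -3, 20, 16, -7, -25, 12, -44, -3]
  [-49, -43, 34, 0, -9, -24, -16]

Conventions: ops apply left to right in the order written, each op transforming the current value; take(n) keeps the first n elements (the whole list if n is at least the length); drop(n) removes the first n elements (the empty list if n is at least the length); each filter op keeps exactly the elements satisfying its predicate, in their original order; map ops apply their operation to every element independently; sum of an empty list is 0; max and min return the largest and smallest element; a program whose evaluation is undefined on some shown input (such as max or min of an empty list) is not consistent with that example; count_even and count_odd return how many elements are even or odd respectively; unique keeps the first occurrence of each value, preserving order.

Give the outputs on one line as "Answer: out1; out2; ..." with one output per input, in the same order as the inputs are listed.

5; -75; -101

Execution, op by op:
  [12, 27, 7, -29, -30, -42] -> [27, 7, -29] -> 5
  [-37, -22, -3, 20, 16, -7, -25, 12, -44, -3] -> [-37, -3, -7, -25, -3] -> -75
  [-49, -43, 34, 0, -9, -24, -16] -> [-49, -43, -9] -> -101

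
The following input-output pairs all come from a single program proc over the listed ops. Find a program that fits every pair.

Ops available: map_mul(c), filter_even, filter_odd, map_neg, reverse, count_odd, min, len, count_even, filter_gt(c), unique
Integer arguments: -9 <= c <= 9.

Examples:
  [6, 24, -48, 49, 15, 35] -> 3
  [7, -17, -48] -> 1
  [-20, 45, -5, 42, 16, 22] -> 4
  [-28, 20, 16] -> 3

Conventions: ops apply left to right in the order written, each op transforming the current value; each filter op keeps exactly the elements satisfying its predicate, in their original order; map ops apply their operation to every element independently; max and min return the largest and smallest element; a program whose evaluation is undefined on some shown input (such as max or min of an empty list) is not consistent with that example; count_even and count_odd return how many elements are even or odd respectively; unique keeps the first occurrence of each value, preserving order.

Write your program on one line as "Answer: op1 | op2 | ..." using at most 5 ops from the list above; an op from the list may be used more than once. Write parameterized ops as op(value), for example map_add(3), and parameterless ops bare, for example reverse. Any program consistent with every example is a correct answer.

filter_even | map_mul(2) | reverse | len

Check, running the answer program on each example:
  [6, 24, -48, 49, 15, 35] -> [6, 24, -48] -> [12, 48, -96] -> [-96, 48, 12] -> 3
  [7, -17, -48] -> [-48] -> [-96] -> [-96] -> 1
  [-20, 45, -5, 42, 16, 22] -> [-20, 42, 16, 22] -> [-40, 84, 32, 44] -> [44, 32, 84, -40] -> 4
  [-28, 20, 16] -> [-28, 20, 16] -> [-56, 40, 32] -> [32, 40, -56] -> 3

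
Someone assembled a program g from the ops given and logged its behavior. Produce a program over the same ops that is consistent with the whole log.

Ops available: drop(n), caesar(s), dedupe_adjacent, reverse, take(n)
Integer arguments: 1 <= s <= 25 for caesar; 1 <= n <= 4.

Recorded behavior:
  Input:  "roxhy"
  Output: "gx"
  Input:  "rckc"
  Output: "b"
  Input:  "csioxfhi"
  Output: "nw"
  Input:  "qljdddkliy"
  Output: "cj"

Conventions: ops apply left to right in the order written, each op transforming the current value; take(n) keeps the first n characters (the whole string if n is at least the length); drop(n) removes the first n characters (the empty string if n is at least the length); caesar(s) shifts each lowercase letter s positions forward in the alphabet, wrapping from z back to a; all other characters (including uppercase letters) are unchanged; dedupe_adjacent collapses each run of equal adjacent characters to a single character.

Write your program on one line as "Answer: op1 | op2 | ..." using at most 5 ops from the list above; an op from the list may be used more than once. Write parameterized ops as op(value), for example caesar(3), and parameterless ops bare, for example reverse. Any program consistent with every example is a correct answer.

caesar(8) | dedupe_adjacent | drop(3) | caesar(17) | take(2)

Check, running the answer program on each example:
  "roxhy" -> "zwfpg" -> "zwfpg" -> "pg" -> "gx" -> "gx"
  "rckc" -> "zksk" -> "zksk" -> "k" -> "b" -> "b"
  "csioxfhi" -> "kaqwfnpq" -> "kaqwfnpq" -> "wfnpq" -> "nwegh" -> "nw"
  "qljdddkliy" -> "ytrlllstqg" -> "ytrlstqg" -> "lstqg" -> "cjkhx" -> "cj"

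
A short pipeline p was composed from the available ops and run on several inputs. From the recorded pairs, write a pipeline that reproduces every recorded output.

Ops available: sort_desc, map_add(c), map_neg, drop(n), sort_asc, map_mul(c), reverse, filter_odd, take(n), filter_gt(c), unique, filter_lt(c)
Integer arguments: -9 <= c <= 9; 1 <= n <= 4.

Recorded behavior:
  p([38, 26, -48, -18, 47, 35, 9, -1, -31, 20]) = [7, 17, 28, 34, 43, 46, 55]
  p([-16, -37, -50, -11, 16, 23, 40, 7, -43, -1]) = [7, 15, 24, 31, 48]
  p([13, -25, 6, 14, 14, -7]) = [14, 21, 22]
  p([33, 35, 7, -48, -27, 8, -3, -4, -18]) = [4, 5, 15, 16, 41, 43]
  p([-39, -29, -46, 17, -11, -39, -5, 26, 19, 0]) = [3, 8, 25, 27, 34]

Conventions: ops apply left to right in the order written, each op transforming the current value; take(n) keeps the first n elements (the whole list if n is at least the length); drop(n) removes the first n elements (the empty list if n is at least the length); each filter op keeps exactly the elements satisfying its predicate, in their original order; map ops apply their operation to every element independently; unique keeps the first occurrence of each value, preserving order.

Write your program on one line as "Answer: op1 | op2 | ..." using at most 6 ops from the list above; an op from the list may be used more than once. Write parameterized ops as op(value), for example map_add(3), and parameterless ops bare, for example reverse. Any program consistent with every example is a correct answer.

filter_gt(-8) | sort_desc | sort_asc | filter_gt(-6) | map_add(8) | unique

Check, running the answer program on each example:
  [38, 26, -48, -18, 47, 35, 9, -1, -31, 20] -> [38, 26, 47, 35, 9, -1, 20] -> [47, 38, 35, 26, 20, 9, -1] -> [-1, 9, 20, 26, 35, 38, 47] -> [-1, 9, 20, 26, 35, 38, 47] -> [7, 17, 28, 34, 43, 46, 55] -> [7, 17, 28, 34, 43, 46, 55]
  [-16, -37, -50, -11, 16, 23, 40, 7, -43, -1] -> [16, 23, 40, 7, -1] -> [40, 23, 16, 7, -1] -> [-1, 7, 16, 23, 40] -> [-1, 7, 16, 23, 40] -> [7, 15, 24, 31, 48] -> [7, 15, 24, 31, 48]
  [13, -25, 6, 14, 14, -7] -> [13, 6, 14, 14, -7] -> [14, 14, 13, 6, -7] -> [-7, 6, 13, 14, 14] -> [6, 13, 14, 14] -> [14, 21, 22, 22] -> [14, 21, 22]
  [33, 35, 7, -48, -27, 8, -3, -4, -18] -> [33, 35, 7, 8, -3, -4] -> [35, 33, 8, 7, -3, -4] -> [-4, -3, 7, 8, 33, 35] -> [-4, -3, 7, 8, 33, 35] -> [4, 5, 15, 16, 41, 43] -> [4, 5, 15, 16, 41, 43]
  [-39, -29, -46, 17, -11, -39, -5, 26, 19, 0] -> [17, -5, 26, 19, 0] -> [26, 19, 17, 0, -5] -> [-5, 0, 17, 19, 26] -> [-5, 0, 17, 19, 26] -> [3, 8, 25, 27, 34] -> [3, 8, 25, 27, 34]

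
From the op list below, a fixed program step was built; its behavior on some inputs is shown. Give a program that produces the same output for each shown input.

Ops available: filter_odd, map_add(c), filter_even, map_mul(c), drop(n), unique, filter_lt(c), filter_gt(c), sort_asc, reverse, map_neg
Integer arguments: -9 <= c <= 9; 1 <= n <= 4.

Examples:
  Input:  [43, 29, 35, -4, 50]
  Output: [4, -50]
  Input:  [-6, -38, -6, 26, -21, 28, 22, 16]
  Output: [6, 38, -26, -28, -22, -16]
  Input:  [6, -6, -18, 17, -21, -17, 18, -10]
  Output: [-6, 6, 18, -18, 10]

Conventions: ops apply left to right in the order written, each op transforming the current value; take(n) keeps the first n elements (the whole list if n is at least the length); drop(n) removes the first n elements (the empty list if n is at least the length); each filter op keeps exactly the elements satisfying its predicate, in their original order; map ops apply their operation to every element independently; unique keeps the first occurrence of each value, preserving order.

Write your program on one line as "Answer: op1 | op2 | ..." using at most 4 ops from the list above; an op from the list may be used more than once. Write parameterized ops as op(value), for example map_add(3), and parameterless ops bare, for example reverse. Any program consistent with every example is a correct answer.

unique | filter_even | map_neg

Check, running the answer program on each example:
  [43, 29, 35, -4, 50] -> [43, 29, 35, -4, 50] -> [-4, 50] -> [4, -50]
  [-6, -38, -6, 26, -21, 28, 22, 16] -> [-6, -38, 26, -21, 28, 22, 16] -> [-6, -38, 26, 28, 22, 16] -> [6, 38, -26, -28, -22, -16]
  [6, -6, -18, 17, -21, -17, 18, -10] -> [6, -6, -18, 17, -21, -17, 18, -10] -> [6, -6, -18, 18, -10] -> [-6, 6, 18, -18, 10]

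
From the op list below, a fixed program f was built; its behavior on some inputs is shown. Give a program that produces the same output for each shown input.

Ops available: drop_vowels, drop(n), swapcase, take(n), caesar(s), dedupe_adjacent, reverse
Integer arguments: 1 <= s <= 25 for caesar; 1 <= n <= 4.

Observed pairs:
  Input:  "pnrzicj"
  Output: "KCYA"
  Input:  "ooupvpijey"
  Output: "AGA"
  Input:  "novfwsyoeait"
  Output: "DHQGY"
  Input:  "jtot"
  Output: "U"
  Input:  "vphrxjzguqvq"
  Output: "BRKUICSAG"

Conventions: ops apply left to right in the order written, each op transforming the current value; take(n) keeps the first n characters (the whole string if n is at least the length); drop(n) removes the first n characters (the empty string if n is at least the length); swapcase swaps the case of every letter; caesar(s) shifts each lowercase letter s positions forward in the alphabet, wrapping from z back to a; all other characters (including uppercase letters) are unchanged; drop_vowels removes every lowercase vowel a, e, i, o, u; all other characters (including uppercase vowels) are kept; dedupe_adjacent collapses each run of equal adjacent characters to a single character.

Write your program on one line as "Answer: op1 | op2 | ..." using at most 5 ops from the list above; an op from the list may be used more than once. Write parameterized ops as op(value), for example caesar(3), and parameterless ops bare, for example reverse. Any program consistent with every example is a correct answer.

drop_vowels | reverse | caesar(11) | drop(2) | swapcase

Check, running the answer program on each example:
  "pnrzicj" -> "pnrzcj" -> "jczrnp" -> "unkcya" -> "kcya" -> "KCYA"
  "ooupvpijey" -> "pvpjy" -> "yjpvp" -> "juaga" -> "aga" -> "AGA"
  "novfwsyoeait" -> "nvfwsyt" -> "tyswfvn" -> "ejdhqgy" -> "dhqgy" -> "DHQGY"
  "jtot" -> "jtt" -> "ttj" -> "eeu" -> "u" -> "U"
  "vphrxjzguqvq" -> "vphrxjzgqvq" -> "qvqgzjxrhpv" -> "bgbrkuicsag" -> "brkuicsag" -> "BRKUICSAG"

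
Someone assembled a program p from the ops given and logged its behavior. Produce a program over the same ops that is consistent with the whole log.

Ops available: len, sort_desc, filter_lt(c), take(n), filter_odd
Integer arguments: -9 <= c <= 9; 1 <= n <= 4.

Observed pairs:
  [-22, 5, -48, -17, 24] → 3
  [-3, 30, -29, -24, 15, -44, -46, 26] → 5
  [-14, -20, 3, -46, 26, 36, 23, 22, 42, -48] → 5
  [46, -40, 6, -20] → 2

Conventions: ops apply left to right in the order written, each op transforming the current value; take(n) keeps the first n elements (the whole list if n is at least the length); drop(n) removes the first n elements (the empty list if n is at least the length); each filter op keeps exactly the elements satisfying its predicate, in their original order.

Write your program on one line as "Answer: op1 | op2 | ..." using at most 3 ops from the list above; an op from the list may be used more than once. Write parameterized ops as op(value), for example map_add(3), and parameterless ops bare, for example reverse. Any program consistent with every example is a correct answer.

filter_lt(4) | len

Check, running the answer program on each example:
  [-22, 5, -48, -17, 24] -> [-22, -48, -17] -> 3
  [-3, 30, -29, -24, 15, -44, -46, 26] -> [-3, -29, -24, -44, -46] -> 5
  [-14, -20, 3, -46, 26, 36, 23, 22, 42, -48] -> [-14, -20, 3, -46, -48] -> 5
  [46, -40, 6, -20] -> [-40, -20] -> 2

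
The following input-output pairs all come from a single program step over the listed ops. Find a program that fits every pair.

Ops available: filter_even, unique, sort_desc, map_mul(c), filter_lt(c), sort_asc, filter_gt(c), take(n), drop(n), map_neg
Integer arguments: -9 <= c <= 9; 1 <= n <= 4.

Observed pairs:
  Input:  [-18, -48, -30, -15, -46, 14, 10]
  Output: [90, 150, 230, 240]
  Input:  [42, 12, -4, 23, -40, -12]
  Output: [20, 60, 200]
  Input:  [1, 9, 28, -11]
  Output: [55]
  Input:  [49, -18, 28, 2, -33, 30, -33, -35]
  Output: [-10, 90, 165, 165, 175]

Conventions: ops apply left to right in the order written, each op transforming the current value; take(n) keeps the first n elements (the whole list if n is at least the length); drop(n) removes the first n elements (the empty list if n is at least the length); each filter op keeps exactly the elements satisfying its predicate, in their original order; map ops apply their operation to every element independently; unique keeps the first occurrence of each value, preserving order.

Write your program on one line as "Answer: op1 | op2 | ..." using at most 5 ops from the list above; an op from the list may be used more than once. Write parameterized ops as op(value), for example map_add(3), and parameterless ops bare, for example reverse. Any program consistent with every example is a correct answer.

map_mul(5) | map_neg | sort_asc | drop(3)

Check, running the answer program on each example:
  [-18, -48, -30, -15, -46, 14, 10] -> [-90, -240, -150, -75, -230, 70, 50] -> [90, 240, 150, 75, 230, -70, -50] -> [-70, -50, 75, 90, 150, 230, 240] -> [90, 150, 230, 240]
  [42, 12, -4, 23, -40, -12] -> [210, 60, -20, 115, -200, -60] -> [-210, -60, 20, -115, 200, 60] -> [-210, -115, -60, 20, 60, 200] -> [20, 60, 200]
  [1, 9, 28, -11] -> [5, 45, 140, -55] -> [-5, -45, -140, 55] -> [-140, -45, -5, 55] -> [55]
  [49, -18, 28, 2, -33, 30, -33, -35] -> [245, -90, 140, 10, -165, 150, -165, -175] -> [-245, 90, -140, -10, 165, -150, 165, 175] -> [-245, -150, -140, -10, 90, 165, 165, 175] -> [-10, 90, 165, 165, 175]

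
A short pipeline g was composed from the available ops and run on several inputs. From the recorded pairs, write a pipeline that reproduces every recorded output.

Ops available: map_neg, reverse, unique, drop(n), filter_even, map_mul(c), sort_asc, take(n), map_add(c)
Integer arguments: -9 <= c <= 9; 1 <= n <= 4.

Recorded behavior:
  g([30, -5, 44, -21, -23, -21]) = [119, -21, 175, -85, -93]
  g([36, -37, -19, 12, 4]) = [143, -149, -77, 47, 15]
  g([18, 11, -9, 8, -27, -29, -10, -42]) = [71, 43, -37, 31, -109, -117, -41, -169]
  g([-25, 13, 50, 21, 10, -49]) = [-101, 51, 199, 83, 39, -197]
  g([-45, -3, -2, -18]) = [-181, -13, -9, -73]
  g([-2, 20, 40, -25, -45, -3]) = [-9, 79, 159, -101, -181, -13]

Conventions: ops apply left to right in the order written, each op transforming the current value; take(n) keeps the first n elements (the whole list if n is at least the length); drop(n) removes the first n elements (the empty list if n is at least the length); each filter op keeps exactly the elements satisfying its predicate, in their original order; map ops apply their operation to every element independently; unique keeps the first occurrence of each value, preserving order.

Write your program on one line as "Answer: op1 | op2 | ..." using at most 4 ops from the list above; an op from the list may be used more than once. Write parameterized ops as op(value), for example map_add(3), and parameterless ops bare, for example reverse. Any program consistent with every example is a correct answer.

map_neg | map_mul(-4) | unique | map_add(-1)

Check, running the answer program on each example:
  [30, -5, 44, -21, -23, -21] -> [-30, 5, -44, 21, 23, 21] -> [120, -20, 176, -84, -92, -84] -> [120, -20, 176, -84, -92] -> [119, -21, 175, -85, -93]
  [36, -37, -19, 12, 4] -> [-36, 37, 19, -12, -4] -> [144, -148, -76, 48, 16] -> [144, -148, -76, 48, 16] -> [143, -149, -77, 47, 15]
  [18, 11, -9, 8, -27, -29, -10, -42] -> [-18, -11, 9, -8, 27, 29, 10, 42] -> [72, 44, -36, 32, -108, -116, -40, -168] -> [72, 44, -36, 32, -108, -116, -40, -168] -> [71, 43, -37, 31, -109, -117, -41, -169]
  [-25, 13, 50, 21, 10, -49] -> [25, -13, -50, -21, -10, 49] -> [-100, 52, 200, 84, 40, -196] -> [-100, 52, 200, 84, 40, -196] -> [-101, 51, 199, 83, 39, -197]
  [-45, -3, -2, -18] -> [45, 3, 2, 18] -> [-180, -12, -8, -72] -> [-180, -12, -8, -72] -> [-181, -13, -9, -73]
  [-2, 20, 40, -25, -45, -3] -> [2, -20, -40, 25, 45, 3] -> [-8, 80, 160, -100, -180, -12] -> [-8, 80, 160, -100, -180, -12] -> [-9, 79, 159, -101, -181, -13]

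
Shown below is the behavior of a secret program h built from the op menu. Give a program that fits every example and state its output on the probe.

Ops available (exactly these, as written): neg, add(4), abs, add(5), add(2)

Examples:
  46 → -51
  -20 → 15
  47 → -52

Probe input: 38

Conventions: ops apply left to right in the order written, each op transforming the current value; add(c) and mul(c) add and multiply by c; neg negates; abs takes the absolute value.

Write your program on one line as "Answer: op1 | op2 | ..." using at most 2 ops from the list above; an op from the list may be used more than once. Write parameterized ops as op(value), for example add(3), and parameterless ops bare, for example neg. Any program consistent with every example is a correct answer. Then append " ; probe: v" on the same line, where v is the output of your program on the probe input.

add(5) | neg ; probe: -43

Check, running the answer program on each example:
  46 -> 51 -> -51
  -20 -> -15 -> 15
  47 -> 52 -> -52
  probe: 38 -> 43 -> -43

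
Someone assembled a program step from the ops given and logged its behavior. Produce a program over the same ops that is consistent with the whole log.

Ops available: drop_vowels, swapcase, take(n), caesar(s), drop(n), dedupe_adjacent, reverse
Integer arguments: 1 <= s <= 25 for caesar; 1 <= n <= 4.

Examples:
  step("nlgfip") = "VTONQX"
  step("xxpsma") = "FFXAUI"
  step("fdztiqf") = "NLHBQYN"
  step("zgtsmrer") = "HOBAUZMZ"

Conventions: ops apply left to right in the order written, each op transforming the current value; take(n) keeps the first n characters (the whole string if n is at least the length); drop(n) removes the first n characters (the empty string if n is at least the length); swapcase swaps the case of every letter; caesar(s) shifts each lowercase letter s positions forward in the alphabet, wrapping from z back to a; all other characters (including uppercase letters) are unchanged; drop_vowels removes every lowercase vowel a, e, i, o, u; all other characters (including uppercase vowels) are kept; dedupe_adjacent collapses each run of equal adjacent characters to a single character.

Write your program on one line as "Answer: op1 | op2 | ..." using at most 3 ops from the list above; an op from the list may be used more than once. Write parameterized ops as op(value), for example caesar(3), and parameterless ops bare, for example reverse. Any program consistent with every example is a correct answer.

caesar(8) | swapcase

Check, running the answer program on each example:
  "nlgfip" -> "vtonqx" -> "VTONQX"
  "xxpsma" -> "ffxaui" -> "FFXAUI"
  "fdztiqf" -> "nlhbqyn" -> "NLHBQYN"
  "zgtsmrer" -> "hobauzmz" -> "HOBAUZMZ"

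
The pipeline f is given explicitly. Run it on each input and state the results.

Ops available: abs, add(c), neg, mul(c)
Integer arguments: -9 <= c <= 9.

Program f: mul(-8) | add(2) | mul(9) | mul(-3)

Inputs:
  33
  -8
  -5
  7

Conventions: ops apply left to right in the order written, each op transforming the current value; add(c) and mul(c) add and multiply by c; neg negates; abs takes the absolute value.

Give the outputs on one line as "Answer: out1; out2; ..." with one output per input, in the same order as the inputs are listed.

7074; -1782; -1134; 1458

Execution, op by op:
  33 -> -264 -> -262 -> -2358 -> 7074
  -8 -> 64 -> 66 -> 594 -> -1782
  -5 -> 40 -> 42 -> 378 -> -1134
  7 -> -56 -> -54 -> -486 -> 1458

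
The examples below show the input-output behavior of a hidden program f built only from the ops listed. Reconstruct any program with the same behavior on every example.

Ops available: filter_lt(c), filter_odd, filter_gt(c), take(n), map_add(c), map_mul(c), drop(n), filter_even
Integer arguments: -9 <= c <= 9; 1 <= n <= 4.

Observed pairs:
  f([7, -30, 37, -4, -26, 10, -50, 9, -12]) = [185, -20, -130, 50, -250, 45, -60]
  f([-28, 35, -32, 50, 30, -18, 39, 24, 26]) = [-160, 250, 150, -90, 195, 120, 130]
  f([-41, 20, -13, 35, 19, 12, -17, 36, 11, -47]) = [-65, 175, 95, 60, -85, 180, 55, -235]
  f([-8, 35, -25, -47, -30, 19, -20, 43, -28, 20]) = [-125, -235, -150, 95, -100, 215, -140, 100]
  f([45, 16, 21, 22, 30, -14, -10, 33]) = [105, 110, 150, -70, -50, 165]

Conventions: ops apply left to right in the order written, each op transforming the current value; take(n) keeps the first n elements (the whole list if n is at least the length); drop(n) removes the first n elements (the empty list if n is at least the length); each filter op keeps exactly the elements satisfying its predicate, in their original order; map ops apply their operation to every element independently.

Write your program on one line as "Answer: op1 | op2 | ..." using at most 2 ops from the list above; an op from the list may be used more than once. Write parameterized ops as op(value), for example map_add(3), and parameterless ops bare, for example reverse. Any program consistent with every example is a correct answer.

map_mul(5) | drop(2)

Check, running the answer program on each example:
  [7, -30, 37, -4, -26, 10, -50, 9, -12] -> [35, -150, 185, -20, -130, 50, -250, 45, -60] -> [185, -20, -130, 50, -250, 45, -60]
  [-28, 35, -32, 50, 30, -18, 39, 24, 26] -> [-140, 175, -160, 250, 150, -90, 195, 120, 130] -> [-160, 250, 150, -90, 195, 120, 130]
  [-41, 20, -13, 35, 19, 12, -17, 36, 11, -47] -> [-205, 100, -65, 175, 95, 60, -85, 180, 55, -235] -> [-65, 175, 95, 60, -85, 180, 55, -235]
  [-8, 35, -25, -47, -30, 19, -20, 43, -28, 20] -> [-40, 175, -125, -235, -150, 95, -100, 215, -140, 100] -> [-125, -235, -150, 95, -100, 215, -140, 100]
  [45, 16, 21, 22, 30, -14, -10, 33] -> [225, 80, 105, 110, 150, -70, -50, 165] -> [105, 110, 150, -70, -50, 165]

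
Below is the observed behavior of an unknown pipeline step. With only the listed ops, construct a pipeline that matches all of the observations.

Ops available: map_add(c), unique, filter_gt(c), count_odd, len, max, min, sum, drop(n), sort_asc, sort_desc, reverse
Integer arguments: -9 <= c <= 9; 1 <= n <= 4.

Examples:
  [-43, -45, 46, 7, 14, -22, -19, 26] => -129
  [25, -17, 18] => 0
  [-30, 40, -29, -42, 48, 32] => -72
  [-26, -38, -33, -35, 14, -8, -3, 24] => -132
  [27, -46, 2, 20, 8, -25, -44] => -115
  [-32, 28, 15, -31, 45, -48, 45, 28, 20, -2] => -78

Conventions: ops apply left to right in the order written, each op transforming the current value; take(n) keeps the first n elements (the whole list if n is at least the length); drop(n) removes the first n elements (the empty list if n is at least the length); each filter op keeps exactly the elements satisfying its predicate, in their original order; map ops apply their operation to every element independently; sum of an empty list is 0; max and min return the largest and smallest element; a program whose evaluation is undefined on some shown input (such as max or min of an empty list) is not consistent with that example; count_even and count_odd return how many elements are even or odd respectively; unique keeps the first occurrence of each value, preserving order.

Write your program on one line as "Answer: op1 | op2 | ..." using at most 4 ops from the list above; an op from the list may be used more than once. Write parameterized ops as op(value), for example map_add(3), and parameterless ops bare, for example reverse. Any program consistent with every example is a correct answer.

sort_desc | drop(4) | sum

Check, running the answer program on each example:
  [-43, -45, 46, 7, 14, -22, -19, 26] -> [46, 26, 14, 7, -19, -22, -43, -45] -> [-19, -22, -43, -45] -> -129
  [25, -17, 18] -> [25, 18, -17] -> [] -> 0
  [-30, 40, -29, -42, 48, 32] -> [48, 40, 32, -29, -30, -42] -> [-30, -42] -> -72
  [-26, -38, -33, -35, 14, -8, -3, 24] -> [24, 14, -3, -8, -26, -33, -35, -38] -> [-26, -33, -35, -38] -> -132
  [27, -46, 2, 20, 8, -25, -44] -> [27, 20, 8, 2, -25, -44, -46] -> [-25, -44, -46] -> -115
  [-32, 28, 15, -31, 45, -48, 45, 28, 20, -2] -> [45, 45, 28, 28, 20, 15, -2, -31, -32, -48] -> [20, 15, -2, -31, -32, -48] -> -78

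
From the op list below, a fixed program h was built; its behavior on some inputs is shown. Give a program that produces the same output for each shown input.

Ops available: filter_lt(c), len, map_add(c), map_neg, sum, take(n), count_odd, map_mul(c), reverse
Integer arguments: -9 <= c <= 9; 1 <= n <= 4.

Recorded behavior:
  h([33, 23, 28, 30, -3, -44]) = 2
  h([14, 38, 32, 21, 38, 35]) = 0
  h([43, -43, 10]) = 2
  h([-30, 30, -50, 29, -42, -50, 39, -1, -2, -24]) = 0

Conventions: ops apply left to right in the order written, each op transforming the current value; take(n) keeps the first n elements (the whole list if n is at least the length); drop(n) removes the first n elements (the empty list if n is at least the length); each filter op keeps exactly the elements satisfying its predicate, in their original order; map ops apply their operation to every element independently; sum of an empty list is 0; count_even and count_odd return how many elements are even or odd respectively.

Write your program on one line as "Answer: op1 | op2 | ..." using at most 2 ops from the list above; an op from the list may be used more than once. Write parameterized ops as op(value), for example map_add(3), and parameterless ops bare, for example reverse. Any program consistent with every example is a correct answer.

take(3) | count_odd

Check, running the answer program on each example:
  [33, 23, 28, 30, -3, -44] -> [33, 23, 28] -> 2
  [14, 38, 32, 21, 38, 35] -> [14, 38, 32] -> 0
  [43, -43, 10] -> [43, -43, 10] -> 2
  [-30, 30, -50, 29, -42, -50, 39, -1, -2, -24] -> [-30, 30, -50] -> 0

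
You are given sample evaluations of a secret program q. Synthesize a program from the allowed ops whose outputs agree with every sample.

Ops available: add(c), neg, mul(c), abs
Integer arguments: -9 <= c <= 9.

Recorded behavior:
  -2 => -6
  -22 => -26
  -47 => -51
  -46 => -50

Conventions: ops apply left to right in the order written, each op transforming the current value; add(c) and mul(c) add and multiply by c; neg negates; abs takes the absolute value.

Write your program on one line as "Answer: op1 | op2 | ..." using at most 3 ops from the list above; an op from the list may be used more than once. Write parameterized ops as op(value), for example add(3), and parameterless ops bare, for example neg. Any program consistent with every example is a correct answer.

add(-2) | add(-2)

Check, running the answer program on each example:
  -2 -> -4 -> -6
  -22 -> -24 -> -26
  -47 -> -49 -> -51
  -46 -> -48 -> -50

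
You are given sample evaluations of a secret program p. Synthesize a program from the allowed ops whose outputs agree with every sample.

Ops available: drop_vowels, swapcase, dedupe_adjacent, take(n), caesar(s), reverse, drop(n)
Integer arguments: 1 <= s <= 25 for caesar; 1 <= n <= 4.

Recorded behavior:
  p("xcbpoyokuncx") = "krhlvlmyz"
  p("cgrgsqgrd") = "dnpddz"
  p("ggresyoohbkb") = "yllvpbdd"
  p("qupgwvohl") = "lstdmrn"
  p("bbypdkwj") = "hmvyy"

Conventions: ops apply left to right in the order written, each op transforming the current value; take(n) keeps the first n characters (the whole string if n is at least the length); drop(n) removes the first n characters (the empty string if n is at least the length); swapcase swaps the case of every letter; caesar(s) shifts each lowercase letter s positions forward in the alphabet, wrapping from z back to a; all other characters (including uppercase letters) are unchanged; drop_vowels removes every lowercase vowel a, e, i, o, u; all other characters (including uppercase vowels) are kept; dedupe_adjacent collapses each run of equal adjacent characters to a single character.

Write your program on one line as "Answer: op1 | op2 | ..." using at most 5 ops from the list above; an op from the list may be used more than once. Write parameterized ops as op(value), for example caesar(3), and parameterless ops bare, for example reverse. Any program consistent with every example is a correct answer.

caesar(23) | reverse | drop(2) | drop_vowels

Check, running the answer program on each example:
  "xcbpoyokuncx" -> "uzymlvlhrkzu" -> "uzkrhlvlmyzu" -> "krhlvlmyzu" -> "krhlvlmyz"
  "cgrgsqgrd" -> "zdodpndoa" -> "aodnpdodz" -> "dnpdodz" -> "dnpddz"
  "ggresyoohbkb" -> "ddobpvlleyhy" -> "yhyellvpbodd" -> "yellvpbodd" -> "yllvpbdd"
  "qupgwvohl" -> "nrmdtslei" -> "ielstdmrn" -> "lstdmrn" -> "lstdmrn"
  "bbypdkwj" -> "yyvmahtg" -> "gthamvyy" -> "hamvyy" -> "hmvyy"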